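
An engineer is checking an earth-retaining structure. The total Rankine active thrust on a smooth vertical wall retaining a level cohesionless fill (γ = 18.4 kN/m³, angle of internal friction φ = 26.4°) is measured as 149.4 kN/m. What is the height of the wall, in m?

6.50 m

K_a = 0.3844. P_a = ½ K_a γ H² ⇒ H = √(2P_a/(K_a γ)).
H = √(2×149.4/(0.3844×18.4)) = 6.499 m.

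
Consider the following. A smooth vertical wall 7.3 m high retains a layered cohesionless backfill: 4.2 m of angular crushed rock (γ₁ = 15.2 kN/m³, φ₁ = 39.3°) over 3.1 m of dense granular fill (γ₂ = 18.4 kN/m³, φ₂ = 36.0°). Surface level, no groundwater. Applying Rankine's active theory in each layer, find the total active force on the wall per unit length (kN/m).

K_a1 = tan²(45°−39.3°/2) = 0.2245; K_a2 = tan²(45°−36.0°/2) = 0.2596.
Layer 1: σ at base = K_a1 γ₁ h₁ = 14.33 kPa; P₁ = ½×14.33×4.2 = 30.09.
Layer 2: σ_v at top = γ₁h₁ = 63.84; σ_h top = K_a2×63.84 = 16.57; σ_h base = K_a2×(63.84+18.4×3.1) = 31.38.
P₂ = ½(16.57+31.38)×3.1 = 74.33. Total P_a = 30.09+74.33 = 104.4 kN/m.

104 kN/m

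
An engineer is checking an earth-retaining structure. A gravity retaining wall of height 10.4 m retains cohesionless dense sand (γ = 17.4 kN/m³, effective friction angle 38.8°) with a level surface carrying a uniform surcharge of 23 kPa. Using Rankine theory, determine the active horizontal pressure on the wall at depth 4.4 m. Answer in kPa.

K_a = (1 − sin φ)/(1 + sin φ) = 0.2296.
σ_v = γz + q = 17.4 × 4.4 + 23 = 99.56 kPa.
σ_h = K_a σ_v = 0.2296 × 99.56 = 22.85 kPa.

22.9 kPa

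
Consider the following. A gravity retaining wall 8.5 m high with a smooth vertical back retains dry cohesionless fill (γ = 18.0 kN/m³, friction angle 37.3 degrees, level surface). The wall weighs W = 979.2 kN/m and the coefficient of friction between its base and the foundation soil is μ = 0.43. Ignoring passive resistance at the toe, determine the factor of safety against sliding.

K_a = tan²(45° − 37.3°/2) = 0.2453.
P_a = ½K_aγH² = 0.5×0.2453×18.0×8.5² = 159.5 kN/m, acting at H/3 = 2.833 m above the base.
FS_sliding = μW / P_a = 0.43×979.2 / 159.5 = 2.639.

2.64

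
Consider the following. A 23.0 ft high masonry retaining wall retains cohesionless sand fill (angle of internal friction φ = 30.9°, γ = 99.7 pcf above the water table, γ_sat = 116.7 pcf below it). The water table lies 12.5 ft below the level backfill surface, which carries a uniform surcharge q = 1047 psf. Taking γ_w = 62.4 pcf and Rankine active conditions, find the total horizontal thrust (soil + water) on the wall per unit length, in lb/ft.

18900 lb/ft

K_a = tan²(45° − φ/2) = 0.3214.
γ' = 116.7 − 62.4 = 54.30 pcf. h₂ = H − d_w = 10.5 ft.
σ'_h: at surface K_a·q = 336.5; at WT K_a(q+γd_w) = 737.1; at base K_a(q+γd_w+γ'h₂) = 920.3 psf.
P₁ = ½(336.5+737.1)×12.5 = 6710; P₂ = ½(737.1+920.3)×10.5 = 8701; P_w = ½γ_w h₂² = 3440.
Total = 6710+8701+3440 = 18850 lb/ft.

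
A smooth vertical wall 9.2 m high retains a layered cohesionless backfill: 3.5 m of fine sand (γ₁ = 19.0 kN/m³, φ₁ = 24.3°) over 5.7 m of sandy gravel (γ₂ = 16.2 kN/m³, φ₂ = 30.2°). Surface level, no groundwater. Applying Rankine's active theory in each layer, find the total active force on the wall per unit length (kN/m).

K_a1 = tan²(45°−24.3°/2) = 0.4169; K_a2 = tan²(45°−30.2°/2) = 0.3307.
Layer 1: σ at base = K_a1 γ₁ h₁ = 27.73 kPa; P₁ = ½×27.73×3.5 = 48.52.
Layer 2: σ_v at top = γ₁h₁ = 66.50; σ_h top = K_a2×66.50 = 21.99; σ_h base = K_a2×(66.50+16.2×5.7) = 52.52.
P₂ = ½(21.99+52.52)×5.7 = 212.4. Total P_a = 48.52+212.4 = 260.9 kN/m.

261 kN/m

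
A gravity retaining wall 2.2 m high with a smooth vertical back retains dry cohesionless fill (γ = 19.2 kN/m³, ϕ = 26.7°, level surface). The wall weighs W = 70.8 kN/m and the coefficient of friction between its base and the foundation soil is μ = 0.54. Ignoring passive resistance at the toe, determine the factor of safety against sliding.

2.17

K_a = tan²(45° − 26.7°/2) = 0.3800.
P_a = ½K_aγH² = 0.5×0.3800×19.2×2.2² = 17.65 kN/m, acting at H/3 = 0.7333 m above the base.
FS_sliding = μW / P_a = 0.54×70.8 / 17.65 = 2.166.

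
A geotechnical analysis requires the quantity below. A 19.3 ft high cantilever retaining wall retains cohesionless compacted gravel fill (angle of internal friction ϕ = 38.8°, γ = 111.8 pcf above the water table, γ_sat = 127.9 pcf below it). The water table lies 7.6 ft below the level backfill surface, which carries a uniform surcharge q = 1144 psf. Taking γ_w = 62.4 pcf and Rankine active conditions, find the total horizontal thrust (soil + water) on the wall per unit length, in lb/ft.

13400 lb/ft

K_a = tan²(45° − φ/2) = 0.2296.
γ' = 127.9 − 62.4 = 65.50 pcf. h₂ = H − d_w = 11.7 ft.
σ'_h: at surface K_a·q = 262.6; at WT K_a(q+γd_w) = 457.7; at base K_a(q+γd_w+γ'h₂) = 633.6 psf.
P₁ = ½(262.6+457.7)×7.6 = 2737; P₂ = ½(457.7+633.6)×11.7 = 6384; P_w = ½γ_w h₂² = 4271.
Total = 2737+6384+4271 = 13390 lb/ft.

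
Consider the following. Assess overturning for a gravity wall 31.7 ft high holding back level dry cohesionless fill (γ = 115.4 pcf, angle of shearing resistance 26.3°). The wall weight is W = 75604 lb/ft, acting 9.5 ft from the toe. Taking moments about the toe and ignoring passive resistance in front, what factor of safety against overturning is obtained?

3.04

K_a = tan²(45° − 26.3°/2) = 0.3859.
P_a = ½K_aγH² = 0.5×0.3859×115.4×31.7² = 22380 lb/ft, acting at H/3 = 10.57 ft above the base.
Overturning moment M_o = P_a × H/3 = 22380 × 10.57 = 236500.
Resisting moment M_r = W × 9.5 = 75604 × 9.5 = 718200.
FS_overturning = M_r/M_o = 718200/236500 = 3.038.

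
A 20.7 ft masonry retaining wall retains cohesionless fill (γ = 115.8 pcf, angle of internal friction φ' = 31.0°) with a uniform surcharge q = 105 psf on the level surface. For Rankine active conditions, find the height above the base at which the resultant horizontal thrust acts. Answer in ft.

K_a = 0.3201.
Triangular part P₁ = ½K_aγH² = 7942 at H/3 = 6.900 ft; rectangular part P₂ = K_a q H = 695.7 at H/2 = 10.35 ft.
ȳ = (P₁·6.900 + P₂·10.35)/(P₁+P₂) = 7.178 ft.

7.18 ft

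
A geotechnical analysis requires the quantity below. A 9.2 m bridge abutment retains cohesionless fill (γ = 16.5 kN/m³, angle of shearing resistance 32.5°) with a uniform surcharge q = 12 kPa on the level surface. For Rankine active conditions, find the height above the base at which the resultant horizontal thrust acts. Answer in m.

3.28 m

K_a = 0.3010.
Triangular part P₁ = ½K_aγH² = 210.2 at H/3 = 3.067 m; rectangular part P₂ = K_a q H = 33.23 at H/2 = 4.600 m.
ȳ = (P₁·3.067 + P₂·4.600)/(P₁+P₂) = 3.276 m.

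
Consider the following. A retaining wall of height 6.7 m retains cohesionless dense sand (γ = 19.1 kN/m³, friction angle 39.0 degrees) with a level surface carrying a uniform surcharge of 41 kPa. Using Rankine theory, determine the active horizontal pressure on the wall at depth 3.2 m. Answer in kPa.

23.2 kPa

K_a = (1 − sin φ)/(1 + sin φ) = 0.2275.
σ_v = γz + q = 19.1 × 3.2 + 41 = 102.1 kPa.
σ_h = K_a σ_v = 0.2275 × 102.1 = 23.23 kPa.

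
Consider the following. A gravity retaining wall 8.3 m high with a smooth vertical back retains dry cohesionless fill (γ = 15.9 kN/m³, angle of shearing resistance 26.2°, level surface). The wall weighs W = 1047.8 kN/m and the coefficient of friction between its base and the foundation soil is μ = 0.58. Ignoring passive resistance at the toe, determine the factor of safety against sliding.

K_a = tan²(45° − 26.2°/2) = 0.3874.
P_a = ½K_aγH² = 0.5×0.3874×15.9×8.3² = 212.2 kN/m, acting at H/3 = 2.767 m above the base.
FS_sliding = μW / P_a = 0.58×1047.8 / 212.2 = 2.864.

2.86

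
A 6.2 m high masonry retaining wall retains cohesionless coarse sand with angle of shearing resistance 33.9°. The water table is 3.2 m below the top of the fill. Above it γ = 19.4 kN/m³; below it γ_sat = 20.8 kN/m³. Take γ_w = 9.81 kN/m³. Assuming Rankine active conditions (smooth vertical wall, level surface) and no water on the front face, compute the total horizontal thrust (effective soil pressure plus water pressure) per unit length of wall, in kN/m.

139 kN/m

K_a = tan²(45° − φ/2) = 0.2839.
γ' = 20.8 − 9.81 = 10.99 kN/m³. Depth below WT = 3.0 m.
σ'_h at WT = K_a γ d_w = 17.62 kPa; at base = 17.62 + K_a γ' × 3.0 = 26.99 kPa.
P₁ (0–3.2 m) = ½×17.62×3.2 = 28.20. P₂ (3.2–6.2 m) = ½(17.62+26.99)×3.0 = 66.92.
P_w = ½ γ_w h₂² = 0.5×9.81×3.0² = 44.14. Total = 28.20+66.92+44.14 = 139.3 kN/m.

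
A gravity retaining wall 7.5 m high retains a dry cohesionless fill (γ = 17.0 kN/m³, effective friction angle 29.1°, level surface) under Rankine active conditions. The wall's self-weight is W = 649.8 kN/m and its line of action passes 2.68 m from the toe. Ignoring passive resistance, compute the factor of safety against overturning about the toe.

K_a = tan²(45° − 29.1°/2) = 0.3456.
P_a = ½K_aγH² = 0.5×0.3456×17.0×7.5² = 165.2 kN/m, acting at H/3 = 2.500 m above the base.
Overturning moment M_o = P_a × H/3 = 165.2 × 2.500 = 413.1.
Resisting moment M_r = W × 2.68 = 649.8 × 2.68 = 1741.
FS_overturning = M_r/M_o = 1741/413.1 = 4.216.

4.22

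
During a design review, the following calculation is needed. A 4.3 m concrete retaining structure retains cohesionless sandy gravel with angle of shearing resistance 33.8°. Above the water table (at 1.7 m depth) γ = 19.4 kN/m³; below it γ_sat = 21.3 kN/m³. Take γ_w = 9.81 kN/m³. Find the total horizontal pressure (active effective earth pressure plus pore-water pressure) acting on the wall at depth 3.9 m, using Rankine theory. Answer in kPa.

38.2 kPa

K_a = (1 − sin φ)/(1 + sin φ) = 0.2851.
γ' = 21.3 − 9.81 = 11.49 kN/m³.
Effective vertical stress at 3.9 m: σ'_v = 19.4×1.7 + 11.49×2.20 = 58.26 kPa.
σ'_h = K_a σ'_v = 0.2851 × 58.26 = 16.61 kPa; u = γ_w × 2.20 = 21.58 kPa.
Total σ_h = 16.61 + 21.58 = 38.19 kPa.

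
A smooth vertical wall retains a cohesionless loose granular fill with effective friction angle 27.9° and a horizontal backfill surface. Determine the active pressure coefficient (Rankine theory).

0.362

K_a = tan²(45° − φ/2) = tan²(31.05°) = 0.3625.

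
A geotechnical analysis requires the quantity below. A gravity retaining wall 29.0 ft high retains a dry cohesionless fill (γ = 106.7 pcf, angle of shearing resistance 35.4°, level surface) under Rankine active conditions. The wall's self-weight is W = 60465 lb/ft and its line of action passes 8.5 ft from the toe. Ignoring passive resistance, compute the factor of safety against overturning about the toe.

4.45

K_a = tan²(45° − 35.4°/2) = 0.2664.
P_a = ½K_aγH² = 0.5×0.2664×106.7×29.0² = 11950 lb/ft, acting at H/3 = 9.667 ft above the base.
Overturning moment M_o = P_a × H/3 = 11950 × 9.667 = 115500.
Resisting moment M_r = W × 8.5 = 60465 × 8.5 = 514000.
FS_overturning = M_r/M_o = 514000/115500 = 4.448.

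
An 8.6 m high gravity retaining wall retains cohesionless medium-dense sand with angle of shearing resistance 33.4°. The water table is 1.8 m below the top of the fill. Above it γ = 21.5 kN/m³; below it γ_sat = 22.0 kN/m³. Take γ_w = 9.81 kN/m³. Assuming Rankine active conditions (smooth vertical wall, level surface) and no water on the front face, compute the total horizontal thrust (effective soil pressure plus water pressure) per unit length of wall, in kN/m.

K_a = tan²(45° − φ/2) = 0.2899.
γ' = 22.0 − 9.81 = 12.19 kN/m³. Depth below WT = 6.8 m.
σ'_h at WT = K_a γ d_w = 11.22 kPa; at base = 11.22 + K_a γ' × 6.8 = 35.25 kPa.
P₁ (0–1.8 m) = ½×11.22×1.8 = 10.10. P₂ (1.8–8.6 m) = ½(11.22+35.25)×6.8 = 158.0.
P_w = ½ γ_w h₂² = 0.5×9.81×6.8² = 226.8. Total = 10.10+158.0+226.8 = 394.9 kN/m.

395 kN/m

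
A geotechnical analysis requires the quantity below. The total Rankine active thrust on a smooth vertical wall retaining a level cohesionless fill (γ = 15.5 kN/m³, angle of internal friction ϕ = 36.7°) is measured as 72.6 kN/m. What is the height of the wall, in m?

K_a = 0.2519. P_a = ½ K_a γ H² ⇒ H = √(2P_a/(K_a γ)).
H = √(2×72.6/(0.2519×15.5)) = 6.099 m.

6.10 m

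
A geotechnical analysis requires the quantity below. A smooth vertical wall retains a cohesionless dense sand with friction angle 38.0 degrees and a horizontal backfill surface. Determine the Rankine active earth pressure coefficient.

K_a = tan²(45° − φ/2) = tan²(26.00°) = 0.2379.

0.238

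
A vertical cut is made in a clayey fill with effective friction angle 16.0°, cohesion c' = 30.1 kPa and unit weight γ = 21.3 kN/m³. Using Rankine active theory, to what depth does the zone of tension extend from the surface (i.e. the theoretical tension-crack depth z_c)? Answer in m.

3.75 m

K_a = tan²(45° − 16.0°/2) = 0.5678; √K_a = 0.7536.
The active pressure is zero where K_a γ z = 2c√K_a, so z_c = 2c/(γ√K_a) = 2×30.1/(21.3×0.7536) = 3.751 m.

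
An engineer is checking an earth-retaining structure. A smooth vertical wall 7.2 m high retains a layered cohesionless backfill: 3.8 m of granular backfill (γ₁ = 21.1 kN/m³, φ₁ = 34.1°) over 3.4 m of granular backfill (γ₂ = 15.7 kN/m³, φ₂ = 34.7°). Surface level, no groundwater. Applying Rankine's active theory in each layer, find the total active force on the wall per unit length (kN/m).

143 kN/m

K_a1 = tan²(45°−34.1°/2) = 0.2815; K_a2 = tan²(45°−34.7°/2) = 0.2745.
Layer 1: σ at base = K_a1 γ₁ h₁ = 22.57 kPa; P₁ = ½×22.57×3.8 = 42.89.
Layer 2: σ_v at top = γ₁h₁ = 80.18; σ_h top = K_a2×80.18 = 22.01; σ_h base = K_a2×(80.18+15.7×3.4) = 36.66.
P₂ = ½(22.01+36.66)×3.4 = 99.73. Total P_a = 42.89+99.73 = 142.6 kN/m.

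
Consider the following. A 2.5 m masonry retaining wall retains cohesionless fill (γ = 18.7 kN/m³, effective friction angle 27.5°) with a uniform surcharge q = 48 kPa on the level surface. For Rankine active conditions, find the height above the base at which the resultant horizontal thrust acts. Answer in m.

1.11 m

K_a = 0.3682.
Triangular part P₁ = ½K_aγH² = 21.52 at H/3 = 0.8333 m; rectangular part P₂ = K_a q H = 44.19 at H/2 = 1.250 m.
ȳ = (P₁·0.8333 + P₂·1.250)/(P₁+P₂) = 1.114 m.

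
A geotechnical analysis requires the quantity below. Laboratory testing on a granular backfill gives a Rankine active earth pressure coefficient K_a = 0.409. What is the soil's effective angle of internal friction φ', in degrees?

K_a = tan²(45° − φ/2) ⇒ 45° − φ/2 = arctan(√0.409) = 32.60°.
φ = 2(45° − 32.60°) = 24.80°.

24.8°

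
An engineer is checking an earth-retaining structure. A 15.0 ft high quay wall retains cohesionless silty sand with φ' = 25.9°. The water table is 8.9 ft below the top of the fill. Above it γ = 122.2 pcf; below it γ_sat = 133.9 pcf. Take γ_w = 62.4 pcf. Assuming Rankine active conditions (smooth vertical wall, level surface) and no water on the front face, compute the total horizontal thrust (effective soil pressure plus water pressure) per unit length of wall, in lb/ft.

K_a = tan²(45° − φ/2) = 0.3920.
γ' = 133.9 − 62.4 = 71.50 pcf. Depth below WT = 6.1 ft.
σ'_h at WT = K_a γ d_w = 426.3 psf; at base = 426.3 + K_a γ' × 6.1 = 597.3 psf.
P₁ (0–8.9 ft) = ½×426.3×8.9 = 1897. P₂ (8.9–15.0 ft) = ½(426.3+597.3)×6.1 = 3122.
P_w = ½ γ_w h₂² = 0.5×62.4×6.1² = 1161. Total = 1897+3122+1161 = 6180 lb/ft.

6180 lb/ft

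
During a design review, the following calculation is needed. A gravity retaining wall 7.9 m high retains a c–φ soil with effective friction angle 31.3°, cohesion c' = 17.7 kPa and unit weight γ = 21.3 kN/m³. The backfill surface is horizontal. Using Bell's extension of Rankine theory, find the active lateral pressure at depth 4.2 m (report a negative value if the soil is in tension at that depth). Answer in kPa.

K_a = (1 − sin φ)/(1 + sin φ) = 0.3162.
σ_a = K_a γ z − 2c√K_a = 0.3162×21.3×4.2 − 2×17.7×0.5623 = 8.382 kPa.

8.38 kPa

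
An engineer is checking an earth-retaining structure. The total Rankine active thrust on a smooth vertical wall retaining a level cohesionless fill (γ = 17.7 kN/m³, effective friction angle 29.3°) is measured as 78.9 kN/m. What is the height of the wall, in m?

5.10 m

K_a = 0.3428. P_a = ½ K_a γ H² ⇒ H = √(2P_a/(K_a γ)).
H = √(2×78.9/(0.3428×17.7)) = 5.099 m.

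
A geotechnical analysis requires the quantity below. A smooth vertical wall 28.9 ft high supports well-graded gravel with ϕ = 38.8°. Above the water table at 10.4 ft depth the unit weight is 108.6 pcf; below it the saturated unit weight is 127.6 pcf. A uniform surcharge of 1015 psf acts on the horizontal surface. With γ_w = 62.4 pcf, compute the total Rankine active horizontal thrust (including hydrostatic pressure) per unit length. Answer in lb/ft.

26100 lb/ft

K_a = tan²(45° − φ/2) = 0.2296.
γ' = 127.6 − 62.4 = 65.20 pcf. h₂ = H − d_w = 18.5 ft.
σ'_h: at surface K_a·q = 233.0; at WT K_a(q+γd_w) = 492.3; at base K_a(q+γd_w+γ'h₂) = 769.2 psf.
P₁ = ½(233.0+492.3)×10.4 = 3771; P₂ = ½(492.3+769.2)×18.5 = 11670; P_w = ½γ_w h₂² = 10680.
Total = 3771+11670+10680 = 26120 lb/ft.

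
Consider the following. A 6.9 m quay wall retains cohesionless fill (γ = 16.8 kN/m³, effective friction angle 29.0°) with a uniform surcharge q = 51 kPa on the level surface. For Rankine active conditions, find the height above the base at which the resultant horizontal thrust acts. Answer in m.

2.84 m

K_a = 0.3470.
Triangular part P₁ = ½K_aγH² = 138.8 at H/3 = 2.300 m; rectangular part P₂ = K_a q H = 122.1 at H/2 = 3.450 m.
ȳ = (P₁·2.300 + P₂·3.450)/(P₁+P₂) = 2.838 m.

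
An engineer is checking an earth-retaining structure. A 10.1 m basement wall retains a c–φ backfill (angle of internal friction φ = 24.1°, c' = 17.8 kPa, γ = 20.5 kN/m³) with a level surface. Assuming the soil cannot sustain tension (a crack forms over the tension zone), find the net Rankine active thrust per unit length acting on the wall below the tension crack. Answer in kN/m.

237 kN/m

K_a = 0.4201; √K_a = 0.6482.
Tension-crack depth z_c = 2c/(γ√K_a) = 2×17.8/(20.5×0.6482) = 2.679 m.
σ_a at base = K_a γ H − 2c√K_a = 0.4201×20.5×10.1 − 2×17.8×0.6482 = 63.91 kPa.
P_a = ½ × 63.91 × (H − z_c) = 0.5×63.91×7.421 = 237.1 kN/m.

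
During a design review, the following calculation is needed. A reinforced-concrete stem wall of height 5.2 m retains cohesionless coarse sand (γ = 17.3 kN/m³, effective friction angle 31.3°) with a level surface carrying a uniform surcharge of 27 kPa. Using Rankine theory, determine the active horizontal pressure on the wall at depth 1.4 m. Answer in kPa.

16.2 kPa

K_a = (1 − sin φ)/(1 + sin φ) = 0.3162.
σ_v = γz + q = 17.3 × 1.4 + 27 = 51.22 kPa.
σ_h = K_a σ_v = 0.3162 × 51.22 = 16.20 kPa.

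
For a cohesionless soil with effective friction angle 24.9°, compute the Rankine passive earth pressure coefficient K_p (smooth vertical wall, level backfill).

2.45

K_p = (1 + sin φ)/(1 − sin φ) = tan²(45° + 24.9°/2) = 2.454.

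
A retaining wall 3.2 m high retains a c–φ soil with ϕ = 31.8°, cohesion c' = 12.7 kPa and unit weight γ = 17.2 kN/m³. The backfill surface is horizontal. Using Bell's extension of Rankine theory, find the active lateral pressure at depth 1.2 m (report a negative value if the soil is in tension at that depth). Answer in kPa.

K_a = (1 − sin φ)/(1 + sin φ) = 0.3098.
σ_a = K_a γ z − 2c√K_a = 0.3098×17.2×1.2 − 2×12.7×0.5566 = -7.743 kPa.

-7.74 kPa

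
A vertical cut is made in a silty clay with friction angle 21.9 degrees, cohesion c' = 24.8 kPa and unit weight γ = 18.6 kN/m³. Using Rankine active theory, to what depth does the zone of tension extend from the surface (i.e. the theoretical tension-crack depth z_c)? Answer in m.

3.95 m

K_a = tan²(45° − 21.9°/2) = 0.4567; √K_a = 0.6758.
The active pressure is zero where K_a γ z = 2c√K_a, so z_c = 2c/(γ√K_a) = 2×24.8/(18.6×0.6758) = 3.946 m.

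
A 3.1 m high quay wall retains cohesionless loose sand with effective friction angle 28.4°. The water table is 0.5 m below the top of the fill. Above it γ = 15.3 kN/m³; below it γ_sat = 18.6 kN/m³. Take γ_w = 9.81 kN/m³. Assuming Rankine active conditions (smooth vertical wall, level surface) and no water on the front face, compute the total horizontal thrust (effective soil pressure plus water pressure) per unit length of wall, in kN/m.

51.5 kN/m

K_a = tan²(45° − φ/2) = 0.3554.
γ' = 18.6 − 9.81 = 8.790 kN/m³. Depth below WT = 2.6 m.
σ'_h at WT = K_a γ d_w = 2.718 kPa; at base = 2.718 + K_a γ' × 2.6 = 10.84 kPa.
P₁ (0–0.5 m) = ½×2.718×0.5 = 0.6796. P₂ (0.5–3.1 m) = ½(2.718+10.84)×2.6 = 17.63.
P_w = ½ γ_w h₂² = 0.5×9.81×2.6² = 33.16. Total = 0.6796+17.63+33.16 = 51.46 kN/m.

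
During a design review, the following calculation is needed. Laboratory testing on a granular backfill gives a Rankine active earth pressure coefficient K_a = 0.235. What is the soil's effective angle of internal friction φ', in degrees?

38.3°

K_a = tan²(45° − φ/2) ⇒ 45° − φ/2 = arctan(√0.235) = 25.86°.
φ = 2(45° − 25.86°) = 38.27°.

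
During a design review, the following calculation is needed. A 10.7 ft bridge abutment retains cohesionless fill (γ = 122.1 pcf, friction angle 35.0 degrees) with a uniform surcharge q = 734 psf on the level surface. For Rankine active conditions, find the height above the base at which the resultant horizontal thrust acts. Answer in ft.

K_a = 0.2710.
Triangular part P₁ = ½K_aγH² = 1894 at H/3 = 3.567 ft; rectangular part P₂ = K_a q H = 2128 at H/2 = 5.350 ft.
ȳ = (P₁·3.567 + P₂·5.350)/(P₁+P₂) = 4.510 ft.

4.51 ft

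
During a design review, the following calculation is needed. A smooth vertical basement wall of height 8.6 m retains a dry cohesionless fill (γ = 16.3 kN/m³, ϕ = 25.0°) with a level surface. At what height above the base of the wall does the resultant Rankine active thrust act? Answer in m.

2.87 m

K_a = 0.4059.
The pressure distribution is triangular, so the resultant acts at H/3 above the base = 8.6/3 = 2.867 m.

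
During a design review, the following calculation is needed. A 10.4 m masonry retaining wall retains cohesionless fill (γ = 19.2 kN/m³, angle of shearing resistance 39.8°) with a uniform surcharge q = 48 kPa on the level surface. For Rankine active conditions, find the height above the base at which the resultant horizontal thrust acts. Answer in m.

4.03 m

K_a = 0.2194.
Triangular part P₁ = ½K_aγH² = 227.8 at H/3 = 3.467 m; rectangular part P₂ = K_a q H = 109.5 at H/2 = 5.200 m.
ȳ = (P₁·3.467 + P₂·5.200)/(P₁+P₂) = 4.029 m.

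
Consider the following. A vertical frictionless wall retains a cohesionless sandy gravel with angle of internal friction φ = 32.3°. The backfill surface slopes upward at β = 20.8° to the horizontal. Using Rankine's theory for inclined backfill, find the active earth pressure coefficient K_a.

K_a = cos β · (cos β − √(cos²β − cos²φ)) / (cos β + √(cos²β − cos²φ)).
cos β = 0.9348, cos φ = 0.8453, √(cos²β − cos²φ) = 0.3993.
K_a = 0.9348 × (0.9348 − 0.3993)/(0.9348 + 0.3993) = 0.3753.

0.375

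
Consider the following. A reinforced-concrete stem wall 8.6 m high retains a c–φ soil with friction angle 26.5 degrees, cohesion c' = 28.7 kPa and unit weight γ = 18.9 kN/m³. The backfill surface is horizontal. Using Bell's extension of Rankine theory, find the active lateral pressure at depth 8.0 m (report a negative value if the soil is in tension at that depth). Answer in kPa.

22.4 kPa

K_a = (1 − sin φ)/(1 + sin φ) = 0.3829.
σ_a = K_a γ z − 2c√K_a = 0.3829×18.9×8.0 − 2×28.7×0.6188 = 22.38 kPa.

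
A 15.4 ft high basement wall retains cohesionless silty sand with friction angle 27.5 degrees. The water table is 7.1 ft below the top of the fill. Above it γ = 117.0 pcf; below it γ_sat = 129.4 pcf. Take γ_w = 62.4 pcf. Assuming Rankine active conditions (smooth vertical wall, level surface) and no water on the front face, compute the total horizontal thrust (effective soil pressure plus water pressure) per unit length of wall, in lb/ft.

6620 lb/ft

K_a = tan²(45° − φ/2) = 0.3682.
γ' = 129.4 − 62.4 = 67.00 pcf. Depth below WT = 8.3 ft.
σ'_h at WT = K_a γ d_w = 305.9 psf; at base = 305.9 + K_a γ' × 8.3 = 510.7 psf.
P₁ (0–7.1 ft) = ½×305.9×7.1 = 1086. P₂ (7.1–15.4 ft) = ½(305.9+510.7)×8.3 = 3389.
P_w = ½ γ_w h₂² = 0.5×62.4×8.3² = 2149. Total = 1086+3389+2149 = 6624 lb/ft.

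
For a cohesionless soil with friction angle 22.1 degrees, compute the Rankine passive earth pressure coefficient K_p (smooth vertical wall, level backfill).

2.21

K_p = (1 + sin φ)/(1 − sin φ) = tan²(45° + 22.1°/2) = 2.206.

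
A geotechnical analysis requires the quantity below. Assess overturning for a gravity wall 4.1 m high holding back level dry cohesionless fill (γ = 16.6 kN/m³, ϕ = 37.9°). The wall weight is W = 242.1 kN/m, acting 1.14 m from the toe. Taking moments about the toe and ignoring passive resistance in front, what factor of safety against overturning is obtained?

6.06

K_a = tan²(45° − 37.9°/2) = 0.2389.
P_a = ½K_aγH² = 0.5×0.2389×16.6×4.1² = 33.34 kN/m, acting at H/3 = 1.367 m above the base.
Overturning moment M_o = P_a × H/3 = 33.34 × 1.367 = 45.56.
Resisting moment M_r = W × 1.14 = 242.1 × 1.14 = 276.0.
FS_overturning = M_r/M_o = 276.0/45.56 = 6.058.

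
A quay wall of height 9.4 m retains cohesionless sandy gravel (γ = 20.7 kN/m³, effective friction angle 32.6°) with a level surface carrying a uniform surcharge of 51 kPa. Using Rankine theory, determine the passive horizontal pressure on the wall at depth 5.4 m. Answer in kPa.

K_p = (1 + sin φ)/(1 − sin φ) = 3.336.
σ_v = γz + q = 20.7 × 5.4 + 51 = 162.8 kPa.
σ_h = K_p σ_v = 3.336 × 162.8 = 543.1 kPa.

543 kPa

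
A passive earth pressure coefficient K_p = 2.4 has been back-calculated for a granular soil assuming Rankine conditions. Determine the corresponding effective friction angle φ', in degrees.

K_p = (1+sin φ)/(1−sin φ) ⇒ sin φ = (K_p − 1)/(K_p + 1) = 0.4118.
φ = arcsin(0.4118) = 24.32°.

24.3°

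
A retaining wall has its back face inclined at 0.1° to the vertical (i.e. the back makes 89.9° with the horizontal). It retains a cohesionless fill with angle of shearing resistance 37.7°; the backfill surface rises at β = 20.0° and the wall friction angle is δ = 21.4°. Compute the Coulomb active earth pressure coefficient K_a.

K_a = sin²(α+φ) / [sin²α · sin(α−δ) · (1 + √{sin(φ+δ)sin(φ−β) / (sin(α−δ)sin(α+β))})²].
With α = 89.9°, φ = 37.7°, δ = 21.4°, β = 20.0°: K_a = 0.2822.

0.282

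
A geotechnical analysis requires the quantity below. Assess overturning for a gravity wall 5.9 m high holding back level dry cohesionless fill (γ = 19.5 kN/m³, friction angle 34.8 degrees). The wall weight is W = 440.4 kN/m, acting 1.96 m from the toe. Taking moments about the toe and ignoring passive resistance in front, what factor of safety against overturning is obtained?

4.73

K_a = tan²(45° − 34.8°/2) = 0.2733.
P_a = ½K_aγH² = 0.5×0.2733×19.5×5.9² = 92.76 kN/m, acting at H/3 = 1.967 m above the base.
Overturning moment M_o = P_a × H/3 = 92.76 × 1.967 = 182.4.
Resisting moment M_r = W × 1.96 = 440.4 × 1.96 = 863.2.
FS_overturning = M_r/M_o = 863.2/182.4 = 4.732.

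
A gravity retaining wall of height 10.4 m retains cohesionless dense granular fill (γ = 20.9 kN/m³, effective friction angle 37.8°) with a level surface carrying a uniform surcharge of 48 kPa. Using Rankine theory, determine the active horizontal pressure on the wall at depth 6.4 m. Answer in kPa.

43.6 kPa

K_a = (1 − sin φ)/(1 + sin φ) = 0.2400.
σ_v = γz + q = 20.9 × 6.4 + 48 = 181.8 kPa.
σ_h = K_a σ_v = 0.2400 × 181.8 = 43.62 kPa.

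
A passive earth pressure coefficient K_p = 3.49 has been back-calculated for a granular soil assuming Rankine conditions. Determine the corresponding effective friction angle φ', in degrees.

K_p = (1+sin φ)/(1−sin φ) ⇒ sin φ = (K_p − 1)/(K_p + 1) = 0.5546.
φ = arcsin(0.5546) = 33.68°.

33.7°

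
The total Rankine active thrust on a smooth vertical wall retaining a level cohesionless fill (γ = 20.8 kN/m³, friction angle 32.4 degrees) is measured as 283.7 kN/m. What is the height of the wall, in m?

K_a = 0.3022. P_a = ½ K_a γ H² ⇒ H = √(2P_a/(K_a γ)).
H = √(2×283.7/(0.3022×20.8)) = 9.500 m.

9.50 m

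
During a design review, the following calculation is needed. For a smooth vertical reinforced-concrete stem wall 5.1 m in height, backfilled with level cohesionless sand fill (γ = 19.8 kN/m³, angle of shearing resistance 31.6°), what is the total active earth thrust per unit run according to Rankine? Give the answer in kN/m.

80.4 kN/m

K_a = tan²(45° − φ/2) = 0.3123.
P_a = ½ K_a γ H² = 0.5 × 0.3123 × 19.8 × 5.1² = 80.43 kN/m.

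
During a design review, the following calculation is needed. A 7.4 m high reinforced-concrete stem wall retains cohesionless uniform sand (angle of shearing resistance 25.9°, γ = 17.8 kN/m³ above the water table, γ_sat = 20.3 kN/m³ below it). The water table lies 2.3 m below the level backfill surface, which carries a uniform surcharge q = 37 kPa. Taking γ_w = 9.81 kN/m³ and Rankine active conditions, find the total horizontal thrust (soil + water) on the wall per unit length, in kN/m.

389 kN/m

K_a = tan²(45° − φ/2) = 0.3920.
γ' = 20.3 − 9.81 = 10.49 kN/m³. h₂ = H − d_w = 5.1 m.
σ'_h: at surface K_a·q = 14.50; at WT K_a(q+γd_w) = 30.55; at base K_a(q+γd_w+γ'h₂) = 51.52 kPa.
P₁ = ½(14.50+30.55)×2.3 = 51.81; P₂ = ½(30.55+51.52)×5.1 = 209.3; P_w = ½γ_w h₂² = 127.6.
Total = 51.81+209.3+127.6 = 388.7 kN/m.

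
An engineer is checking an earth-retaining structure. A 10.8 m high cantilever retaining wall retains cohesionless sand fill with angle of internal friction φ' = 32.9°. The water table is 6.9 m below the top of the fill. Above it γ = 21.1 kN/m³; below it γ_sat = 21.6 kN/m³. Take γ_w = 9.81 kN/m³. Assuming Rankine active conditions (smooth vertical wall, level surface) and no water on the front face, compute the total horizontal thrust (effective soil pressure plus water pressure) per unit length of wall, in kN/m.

418 kN/m

K_a = tan²(45° − φ/2) = 0.2960.
γ' = 21.6 − 9.81 = 11.79 kN/m³. Depth below WT = 3.9 m.
σ'_h at WT = K_a γ d_w = 43.10 kPa; at base = 43.10 + K_a γ' × 3.9 = 56.71 kPa.
P₁ (0–6.9 m) = ½×43.10×6.9 = 148.7. P₂ (6.9–10.8 m) = ½(43.10+56.71)×3.9 = 194.6.
P_w = ½ γ_w h₂² = 0.5×9.81×3.9² = 74.61. Total = 148.7+194.6+74.61 = 417.9 kN/m.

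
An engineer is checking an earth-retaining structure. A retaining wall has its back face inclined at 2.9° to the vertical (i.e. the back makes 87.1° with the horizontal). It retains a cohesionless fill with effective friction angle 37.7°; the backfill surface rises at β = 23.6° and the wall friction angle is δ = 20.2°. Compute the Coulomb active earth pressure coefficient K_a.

0.331

K_a = sin²(α+φ) / [sin²α · sin(α−δ) · (1 + √{sin(φ+δ)sin(φ−β) / (sin(α−δ)sin(α+β))})²].
With α = 87.1°, φ = 37.7°, δ = 20.2°, β = 23.6°: K_a = 0.3312.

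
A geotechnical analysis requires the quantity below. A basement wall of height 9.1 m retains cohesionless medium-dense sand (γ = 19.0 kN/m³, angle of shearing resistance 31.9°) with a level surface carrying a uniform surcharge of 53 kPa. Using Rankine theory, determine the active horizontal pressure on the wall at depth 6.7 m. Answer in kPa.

K_a = (1 − sin φ)/(1 + sin φ) = 0.3085.
σ_v = γz + q = 19.0 × 6.7 + 53 = 180.3 kPa.
σ_h = K_a σ_v = 0.3085 × 180.3 = 55.63 kPa.

55.6 kPa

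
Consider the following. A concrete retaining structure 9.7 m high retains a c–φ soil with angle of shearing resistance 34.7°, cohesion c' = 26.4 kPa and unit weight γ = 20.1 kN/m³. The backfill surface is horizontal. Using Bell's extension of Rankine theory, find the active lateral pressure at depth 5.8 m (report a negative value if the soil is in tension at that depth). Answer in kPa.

K_a = (1 − sin φ)/(1 + sin φ) = 0.2745.
σ_a = K_a γ z − 2c√K_a = 0.2745×20.1×5.8 − 2×26.4×0.5239 = 4.336 kPa.

4.34 kPa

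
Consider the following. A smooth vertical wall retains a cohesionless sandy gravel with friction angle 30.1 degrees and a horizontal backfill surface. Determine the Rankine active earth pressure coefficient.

K_a = (1 − sin φ)/(1 + sin φ) = (1 − sin 30.1°)/(1 + sin 30.1°) = 0.3320.

0.332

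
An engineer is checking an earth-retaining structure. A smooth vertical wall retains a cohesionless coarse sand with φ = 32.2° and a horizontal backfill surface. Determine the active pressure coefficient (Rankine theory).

0.305

K_a = tan²(45° − φ/2) = tan²(28.90°) = 0.3047.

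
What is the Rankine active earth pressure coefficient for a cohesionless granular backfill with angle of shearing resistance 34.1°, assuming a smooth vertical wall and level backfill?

K_a = tan²(45° − φ/2) = tan²(27.95°) = 0.2815.

0.282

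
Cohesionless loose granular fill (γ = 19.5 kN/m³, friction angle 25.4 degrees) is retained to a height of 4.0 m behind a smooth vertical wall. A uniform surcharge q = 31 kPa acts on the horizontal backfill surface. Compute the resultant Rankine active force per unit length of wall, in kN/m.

K_a = tan²(45° − φ/2) = 0.3996.
Soil triangle: ½ K_a γ H² = 0.5×0.3996×19.5×4.0² = 62.34 kN/m.
Surcharge rectangle: K_a q H = 0.3996×31×4.0 = 49.56 kN/m.
Total = 62.34 + 49.56 = 111.9 kN/m.

112 kN/m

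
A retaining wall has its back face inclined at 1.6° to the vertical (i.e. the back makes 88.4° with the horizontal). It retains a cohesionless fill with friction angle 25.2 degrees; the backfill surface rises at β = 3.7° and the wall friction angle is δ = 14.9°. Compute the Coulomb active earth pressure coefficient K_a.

K_a = sin²(α+φ) / [sin²α · sin(α−δ) · (1 + √{sin(φ+δ)sin(φ−β) / (sin(α−δ)sin(α+β))})²].
With α = 88.4°, φ = 25.2°, δ = 14.9°, β = 3.7°: K_a = 0.3914.

0.391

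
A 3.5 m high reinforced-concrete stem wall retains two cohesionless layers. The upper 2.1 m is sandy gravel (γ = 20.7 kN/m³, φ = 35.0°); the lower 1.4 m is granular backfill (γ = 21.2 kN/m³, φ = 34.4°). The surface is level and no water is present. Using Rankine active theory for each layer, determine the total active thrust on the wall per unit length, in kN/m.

35.1 kN/m

K_a1 = tan²(45°−35.0°/2) = 0.2710; K_a2 = tan²(45°−34.4°/2) = 0.2780.
Layer 1: σ at base = K_a1 γ₁ h₁ = 11.78 kPa; P₁ = ½×11.78×2.1 = 12.37.
Layer 2: σ_v at top = γ₁h₁ = 43.47; σ_h top = K_a2×43.47 = 12.08; σ_h base = K_a2×(43.47+21.2×1.4) = 20.33.
P₂ = ½(12.08+20.33)×1.4 = 22.69. Total P_a = 12.37+22.69 = 35.06 kN/m.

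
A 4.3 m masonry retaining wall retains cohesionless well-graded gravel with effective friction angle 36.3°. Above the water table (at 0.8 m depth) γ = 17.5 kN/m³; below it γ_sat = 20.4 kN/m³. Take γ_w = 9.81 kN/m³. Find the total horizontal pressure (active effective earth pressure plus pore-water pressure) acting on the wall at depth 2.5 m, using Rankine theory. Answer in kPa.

24.9 kPa

K_a = (1 − sin φ)/(1 + sin φ) = 0.2563.
γ' = 20.4 − 9.81 = 10.59 kN/m³.
Effective vertical stress at 2.5 m: σ'_v = 17.5×0.8 + 10.59×1.70 = 32.00 kPa.
σ'_h = K_a σ'_v = 0.2563 × 32.00 = 8.201 kPa; u = γ_w × 1.70 = 16.68 kPa.
Total σ_h = 8.201 + 16.68 = 24.88 kPa.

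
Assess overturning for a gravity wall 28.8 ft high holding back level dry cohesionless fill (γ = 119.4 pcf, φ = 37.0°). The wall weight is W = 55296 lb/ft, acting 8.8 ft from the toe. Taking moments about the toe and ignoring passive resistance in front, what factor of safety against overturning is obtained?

K_a = tan²(45° − 37.0°/2) = 0.2486.
P_a = ½K_aγH² = 0.5×0.2486×119.4×28.8² = 12310 lb/ft, acting at H/3 = 9.600 ft above the base.
Overturning moment M_o = P_a × H/3 = 12310 × 9.600 = 118200.
Resisting moment M_r = W × 8.8 = 55296 × 8.8 = 486600.
FS_overturning = M_r/M_o = 486600/118200 = 4.118.

4.12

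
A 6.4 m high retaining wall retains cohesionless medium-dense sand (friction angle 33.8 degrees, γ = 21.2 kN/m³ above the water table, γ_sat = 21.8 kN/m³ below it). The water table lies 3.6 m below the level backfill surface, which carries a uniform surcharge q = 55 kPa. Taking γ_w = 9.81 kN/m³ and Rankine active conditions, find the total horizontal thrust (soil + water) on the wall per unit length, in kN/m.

K_a = tan²(45° − φ/2) = 0.2851.
γ' = 21.8 − 9.81 = 11.99 kN/m³. h₂ = H − d_w = 2.8 m.
σ'_h: at surface K_a·q = 15.68; at WT K_a(q+γd_w) = 37.44; at base K_a(q+γd_w+γ'h₂) = 47.01 kPa.
P₁ = ½(15.68+37.44)×3.6 = 95.62; P₂ = ½(37.44+47.01)×2.8 = 118.2; P_w = ½γ_w h₂² = 38.46.
Total = 95.62+118.2+38.46 = 252.3 kN/m.

252 kN/m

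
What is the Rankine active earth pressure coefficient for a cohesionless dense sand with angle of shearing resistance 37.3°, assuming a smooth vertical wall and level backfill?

0.245

K_a = (1 − sin φ)/(1 + sin φ) = (1 − sin 37.3°)/(1 + sin 37.3°) = 0.2453.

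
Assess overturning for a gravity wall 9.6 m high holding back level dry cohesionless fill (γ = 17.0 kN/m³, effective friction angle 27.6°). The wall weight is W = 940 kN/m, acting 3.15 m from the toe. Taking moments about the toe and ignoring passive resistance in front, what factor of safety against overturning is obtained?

K_a = tan²(45° − 27.6°/2) = 0.3668.
P_a = ½K_aγH² = 0.5×0.3668×17.0×9.6² = 287.3 kN/m, acting at H/3 = 3.200 m above the base.
Overturning moment M_o = P_a × H/3 = 287.3 × 3.200 = 919.4.
Resisting moment M_r = W × 3.15 = 940 × 3.15 = 2961.
FS_overturning = M_r/M_o = 2961/919.4 = 3.221.

3.22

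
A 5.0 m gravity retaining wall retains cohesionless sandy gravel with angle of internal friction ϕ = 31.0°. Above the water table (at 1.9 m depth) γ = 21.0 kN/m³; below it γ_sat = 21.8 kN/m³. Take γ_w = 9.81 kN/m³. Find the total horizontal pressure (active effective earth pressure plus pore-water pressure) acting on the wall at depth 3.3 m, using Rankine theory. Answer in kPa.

31.9 kPa

K_a = (1 − sin φ)/(1 + sin φ) = 0.3201.
γ' = 21.8 − 9.81 = 11.99 kN/m³.
Effective vertical stress at 3.3 m: σ'_v = 21.0×1.9 + 11.99×1.40 = 56.69 kPa.
σ'_h = K_a σ'_v = 0.3201 × 56.69 = 18.15 kPa; u = γ_w × 1.40 = 13.73 kPa.
Total σ_h = 18.15 + 13.73 = 31.88 kPa.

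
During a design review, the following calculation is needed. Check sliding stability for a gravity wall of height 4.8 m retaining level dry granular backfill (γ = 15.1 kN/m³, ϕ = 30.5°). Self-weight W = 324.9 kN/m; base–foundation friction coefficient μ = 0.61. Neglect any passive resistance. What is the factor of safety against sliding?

3.49

K_a = tan²(45° − 30.5°/2) = 0.3267.
P_a = ½K_aγH² = 0.5×0.3267×15.1×4.8² = 56.82 kN/m, acting at H/3 = 1.600 m above the base.
FS_sliding = μW / P_a = 0.61×324.9 / 56.82 = 3.488.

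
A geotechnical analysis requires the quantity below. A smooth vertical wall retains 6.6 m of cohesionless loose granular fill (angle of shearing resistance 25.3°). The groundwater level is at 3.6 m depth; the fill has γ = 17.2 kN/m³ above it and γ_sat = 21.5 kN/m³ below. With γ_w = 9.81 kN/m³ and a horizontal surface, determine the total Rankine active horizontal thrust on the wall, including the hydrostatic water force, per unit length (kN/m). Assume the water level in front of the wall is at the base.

184 kN/m

K_a = tan²(45° − φ/2) = 0.4012.
γ' = 21.5 − 9.81 = 11.69 kN/m³. Depth below WT = 3.0 m.
σ'_h at WT = K_a γ d_w = 24.84 kPa; at base = 24.84 + K_a γ' × 3.0 = 38.91 kPa.
P₁ (0–3.6 m) = ½×24.84×3.6 = 44.72. P₂ (3.6–6.6 m) = ½(24.84+38.91)×3.0 = 95.63.
P_w = ½ γ_w h₂² = 0.5×9.81×3.0² = 44.14. Total = 44.72+95.63+44.14 = 184.5 kN/m.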